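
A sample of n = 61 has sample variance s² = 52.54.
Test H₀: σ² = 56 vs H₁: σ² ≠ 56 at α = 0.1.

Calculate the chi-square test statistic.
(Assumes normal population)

Answer: χ² = 56.2929, fail to reject H₀

Derivation:
df = n - 1 = 60
χ² = (n-1)s²/σ₀² = 60×52.54/56 = 56.2929
Critical values: χ²_{0.95,60} = 43.188, χ²_{0.05,60} = 79.082
Rejection region: χ² < 43.188 or χ² > 79.082
Decision: fail to reject H₀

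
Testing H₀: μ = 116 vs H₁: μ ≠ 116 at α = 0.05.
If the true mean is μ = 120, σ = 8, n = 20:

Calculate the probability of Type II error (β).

SE = σ/√n = 8/√20 = 1.7889
Critical values: μ₀ ± z_0.025×SE = 116 ± 1.960×1.7889
Acceptance region: (112.4938, 119.5062)
Under H₁ (μ = 120): z_high = (119.5062 - 120)/1.7889 = -0.2760, z_low = (112.4938 - 120)/1.7889 = -4.1960
β = P(not reject | H₁) = Φ(-0.2760) - Φ(-4.1960) ≈ 0.3913

Answer: β ≈ 0.3913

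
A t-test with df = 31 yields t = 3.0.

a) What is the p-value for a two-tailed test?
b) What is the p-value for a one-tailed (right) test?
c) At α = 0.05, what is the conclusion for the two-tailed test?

Using t-distribution with df = 31:
a) Two-tailed: p = 2×P(T > 3.0) = 0.0053
b) One-tailed: p = P(T > 3.0) = 0.0026
c) 0.0053 < 0.05, reject H₀

Answer: a) 0.0053, b) 0.0026, c) reject H₀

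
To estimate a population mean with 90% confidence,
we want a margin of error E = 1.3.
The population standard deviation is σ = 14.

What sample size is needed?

Answer: n = 314

Derivation:
z_0.05 = 1.645
n = (z×σ/E)² = (1.645×14/1.3)²
n = 313.8349
Round up: n = 314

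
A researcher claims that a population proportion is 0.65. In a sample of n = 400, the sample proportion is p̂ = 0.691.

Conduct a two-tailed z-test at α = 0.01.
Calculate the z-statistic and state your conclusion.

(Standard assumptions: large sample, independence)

H₀: p = 0.65, H₁: p ≠ 0.65
Standard error: SE = √(p₀(1-p₀)/n) = √(0.65×0.35/400) = 0.023848
z-statistic: z = (p̂ - p₀)/SE = (0.691 - 0.65)/0.023848 = 1.7192
Critical value: z_0.005 = ±2.576
p-value = 0.0856
Decision: fail to reject H₀ at α = 0.01

Answer: z = 1.7192, fail to reject H₀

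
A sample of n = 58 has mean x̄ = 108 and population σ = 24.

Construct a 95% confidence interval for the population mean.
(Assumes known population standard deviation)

Answer: (101.8233, 114.1767)

Derivation:
Confidence level: 95%, α = 0.05
z_0.025 = 1.960
SE = σ/√n = 24/√58 = 3.1514
Margin of error = 1.960 × 3.1514 = 6.1767
CI: x̄ ± margin = 108 ± 6.1767
CI: (101.8233, 114.1767)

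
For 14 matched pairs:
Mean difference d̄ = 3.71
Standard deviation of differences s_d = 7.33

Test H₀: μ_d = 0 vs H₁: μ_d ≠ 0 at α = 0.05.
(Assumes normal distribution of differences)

df = n - 1 = 13
SE = s_d/√n = 7.33/√14 = 1.9590
t = d̄/SE = 3.71/1.9590 = 1.8938
Critical value: t_{0.025,13} = ±2.160
p-value ≈ 0.0807
Decision: fail to reject H₀

Answer: t = 1.8938, fail to reject H₀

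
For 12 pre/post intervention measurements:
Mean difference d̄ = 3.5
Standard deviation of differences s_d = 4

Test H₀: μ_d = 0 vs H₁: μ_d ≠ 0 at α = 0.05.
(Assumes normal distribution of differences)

Answer: t = 3.0311, reject H₀

Derivation:
df = n - 1 = 11
SE = s_d/√n = 4/√12 = 1.1547
t = d̄/SE = 3.5/1.1547 = 3.0311
Critical value: t_{0.025,11} = ±2.201
p-value ≈ 0.0114
Decision: reject H₀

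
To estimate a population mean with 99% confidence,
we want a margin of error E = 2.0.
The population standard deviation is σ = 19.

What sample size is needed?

Answer: n = 599

Derivation:
z_0.005 = 2.576
n = (z×σ/E)² = (2.576×19/2.0)²
n = 598.8788
Round up: n = 599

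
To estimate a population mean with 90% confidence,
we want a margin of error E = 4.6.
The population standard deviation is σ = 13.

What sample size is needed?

z_0.05 = 1.645
n = (z×σ/E)² = (1.645×13/4.6)²
n = 21.6124
Round up: n = 22

Answer: n = 22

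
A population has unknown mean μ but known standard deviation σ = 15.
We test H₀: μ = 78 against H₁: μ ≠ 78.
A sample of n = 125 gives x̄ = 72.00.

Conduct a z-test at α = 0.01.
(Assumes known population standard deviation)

Standard error: SE = σ/√n = 15/√125 = 1.3416
z-statistic: z = (x̄ - μ₀)/SE = (72.00 - 78)/1.3416 = -4.4723
Critical value: ±2.576
p-value < 0.0001
Decision: reject H₀

Answer: z = -4.4723, reject H₀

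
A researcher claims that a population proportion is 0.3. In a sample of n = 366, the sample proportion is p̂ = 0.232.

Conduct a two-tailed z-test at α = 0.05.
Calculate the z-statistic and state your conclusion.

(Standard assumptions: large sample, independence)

Answer: z = -2.8388, reject H₀

Derivation:
H₀: p = 0.3, H₁: p ≠ 0.3
Standard error: SE = √(p₀(1-p₀)/n) = √(0.3×0.7/366) = 0.023954
z-statistic: z = (p̂ - p₀)/SE = (0.232 - 0.3)/0.023954 = -2.8388
Critical value: z_0.025 = ±1.960
p-value = 0.0045
Decision: reject H₀ at α = 0.05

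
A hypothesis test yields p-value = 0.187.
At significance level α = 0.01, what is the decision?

Answer: fail to reject H₀

Derivation:
Compare p-value to α:
0.187 ≥ 0.01
Decision: fail to reject H₀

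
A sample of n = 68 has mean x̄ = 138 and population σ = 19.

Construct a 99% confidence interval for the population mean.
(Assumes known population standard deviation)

Confidence level: 99%, α = 0.01
z_0.005 = 2.576
SE = σ/√n = 19/√68 = 2.3041
Margin of error = 2.576 × 2.3041 = 5.9354
CI: x̄ ± margin = 138 ± 5.9354
CI: (132.0646, 143.9354)

Answer: (132.0646, 143.9354)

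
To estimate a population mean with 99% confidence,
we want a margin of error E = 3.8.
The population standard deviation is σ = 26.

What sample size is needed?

z_0.005 = 2.576
n = (z×σ/E)² = (2.576×26/3.8)²
n = 310.6499
Round up: n = 311

Answer: n = 311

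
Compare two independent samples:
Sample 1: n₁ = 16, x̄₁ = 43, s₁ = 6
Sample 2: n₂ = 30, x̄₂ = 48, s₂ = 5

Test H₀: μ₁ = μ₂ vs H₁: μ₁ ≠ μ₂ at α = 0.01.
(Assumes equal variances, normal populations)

Answer: t = -3.0122, reject H₀

Derivation:
Pooled variance: s²_p = [15×6² + 29×5²]/(44) = 28.7500
s_p = 5.3619
SE = s_p×√(1/n₁ + 1/n₂) = 5.3619×√(1/16 + 1/30) = 1.6599
t = (x̄₁ - x̄₂)/SE = (43 - 48)/1.6599 = -3.0122
df = 44, t-critical = ±2.692
Decision: reject H₀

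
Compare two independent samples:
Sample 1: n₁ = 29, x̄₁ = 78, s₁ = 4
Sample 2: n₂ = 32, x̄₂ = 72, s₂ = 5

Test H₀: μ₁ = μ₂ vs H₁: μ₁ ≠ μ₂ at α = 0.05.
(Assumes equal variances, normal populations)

Pooled variance: s²_p = [28×4² + 31×5²]/(59) = 20.7288
s_p = 4.5529
SE = s_p×√(1/n₁ + 1/n₂) = 4.5529×√(1/29 + 1/32) = 1.1673
t = (x̄₁ - x̄₂)/SE = (78 - 72)/1.1673 = 5.1401
df = 59, t-critical = ±2.001
Decision: reject H₀

Answer: t = 5.1401, reject H₀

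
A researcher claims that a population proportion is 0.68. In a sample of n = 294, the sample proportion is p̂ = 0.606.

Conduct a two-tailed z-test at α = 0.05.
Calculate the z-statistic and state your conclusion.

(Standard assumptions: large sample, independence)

Answer: z = -2.7201, reject H₀

Derivation:
H₀: p = 0.68, H₁: p ≠ 0.68
Standard error: SE = √(p₀(1-p₀)/n) = √(0.68×0.32/294) = 0.027205
z-statistic: z = (p̂ - p₀)/SE = (0.606 - 0.68)/0.027205 = -2.7201
Critical value: z_0.025 = ±1.960
p-value = 0.0065
Decision: reject H₀ at α = 0.05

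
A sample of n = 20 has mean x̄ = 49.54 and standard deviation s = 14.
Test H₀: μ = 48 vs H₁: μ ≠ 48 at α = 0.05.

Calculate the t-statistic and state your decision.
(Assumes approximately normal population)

Answer: t = 0.4919, fail to reject H₀

Derivation:
df = n - 1 = 19
SE = s/√n = 14/√20 = 3.1305
t = (x̄ - μ₀)/SE = (49.54 - 48)/3.1305 = 0.4919
Critical value: t_{0.025,19} = ±2.093
p-value ≈ 0.6284
Decision: fail to reject H₀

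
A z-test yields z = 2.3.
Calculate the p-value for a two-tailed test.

Answer: p-value ≈ 0.0214

Derivation:
For z = 2.3:
p = 2×P(Z > |2.3|) = 2×(1 - Φ(2.3)) = 0.0214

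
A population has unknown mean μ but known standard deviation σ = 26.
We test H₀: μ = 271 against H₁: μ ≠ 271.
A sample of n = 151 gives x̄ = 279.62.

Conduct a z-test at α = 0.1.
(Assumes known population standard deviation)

Answer: z = 4.0741, reject H₀

Derivation:
Standard error: SE = σ/√n = 26/√151 = 2.1158
z-statistic: z = (x̄ - μ₀)/SE = (279.62 - 271)/2.1158 = 4.0741
Critical value: ±1.645
p-value < 0.0001
Decision: reject H₀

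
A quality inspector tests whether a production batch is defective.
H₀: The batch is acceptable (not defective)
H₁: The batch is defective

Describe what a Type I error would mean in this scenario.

A Type I error (probability α) occurs when we reject a true H₀.
A Type II error (probability β) occurs when we fail to reject a false H₀.

Answer: Rejecting an acceptable batch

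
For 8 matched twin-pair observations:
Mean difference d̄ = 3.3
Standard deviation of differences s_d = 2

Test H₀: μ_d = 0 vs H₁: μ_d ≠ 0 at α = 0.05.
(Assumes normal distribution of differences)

Answer: t = 4.6669, reject H₀

Derivation:
df = n - 1 = 7
SE = s_d/√n = 2/√8 = 0.7071
t = d̄/SE = 3.3/0.7071 = 4.6669
Critical value: t_{0.025,7} = ±2.365
p-value ≈ 0.0023
Decision: reject H₀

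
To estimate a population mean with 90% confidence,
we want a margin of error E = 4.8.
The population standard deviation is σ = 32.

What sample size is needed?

Answer: n = 121

Derivation:
z_0.05 = 1.645
n = (z×σ/E)² = (1.645×32/4.8)²
n = 120.2678
Round up: n = 121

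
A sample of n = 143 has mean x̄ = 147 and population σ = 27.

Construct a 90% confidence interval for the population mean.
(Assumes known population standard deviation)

Answer: (143.2858, 150.7142)

Derivation:
Confidence level: 90%, α = 0.1
z_0.05 = 1.645
SE = σ/√n = 27/√143 = 2.2579
Margin of error = 1.645 × 2.2579 = 3.7142
CI: x̄ ± margin = 147 ± 3.7142
CI: (143.2858, 150.7142)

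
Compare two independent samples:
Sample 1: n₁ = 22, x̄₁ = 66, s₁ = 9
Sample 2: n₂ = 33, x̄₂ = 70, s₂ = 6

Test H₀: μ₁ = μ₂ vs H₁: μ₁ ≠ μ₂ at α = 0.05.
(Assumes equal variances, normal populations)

Answer: t = -1.9808, fail to reject H₀

Derivation:
Pooled variance: s²_p = [21×9² + 32×6²]/(53) = 53.8302
s_p = 7.3369
SE = s_p×√(1/n₁ + 1/n₂) = 7.3369×√(1/22 + 1/33) = 2.0194
t = (x̄₁ - x̄₂)/SE = (66 - 70)/2.0194 = -1.9808
df = 53, t-critical = ±2.006
Decision: fail to reject H₀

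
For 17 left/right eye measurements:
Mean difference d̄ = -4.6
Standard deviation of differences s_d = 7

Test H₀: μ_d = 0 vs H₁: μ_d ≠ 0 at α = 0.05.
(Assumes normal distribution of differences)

df = n - 1 = 16
SE = s_d/√n = 7/√17 = 1.6977
t = d̄/SE = -4.6/1.6977 = -2.7095
Critical value: t_{0.025,16} = ±2.120
p-value ≈ 0.0155
Decision: reject H₀

Answer: t = -2.7095, reject H₀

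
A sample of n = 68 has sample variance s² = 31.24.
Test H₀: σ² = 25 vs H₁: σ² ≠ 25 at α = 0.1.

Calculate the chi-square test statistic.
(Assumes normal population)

df = n - 1 = 67
χ² = (n-1)s²/σ₀² = 67×31.24/25 = 83.7232
Critical values: χ²_{0.95,67} = 49.162, χ²_{0.05,67} = 87.108
Rejection region: χ² < 49.162 or χ² > 87.108
Decision: fail to reject H₀

Answer: χ² = 83.7232, fail to reject H₀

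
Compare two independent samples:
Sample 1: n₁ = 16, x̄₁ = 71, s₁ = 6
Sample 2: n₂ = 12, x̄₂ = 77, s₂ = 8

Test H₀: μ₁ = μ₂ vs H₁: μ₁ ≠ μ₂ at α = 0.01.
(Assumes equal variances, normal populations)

Answer: t = -2.2714, fail to reject H₀

Derivation:
Pooled variance: s²_p = [15×6² + 11×8²]/(26) = 47.8462
s_p = 6.9171
SE = s_p×√(1/n₁ + 1/n₂) = 6.9171×√(1/16 + 1/12) = 2.6415
t = (x̄₁ - x̄₂)/SE = (71 - 77)/2.6415 = -2.2714
df = 26, t-critical = ±2.779
Decision: fail to reject H₀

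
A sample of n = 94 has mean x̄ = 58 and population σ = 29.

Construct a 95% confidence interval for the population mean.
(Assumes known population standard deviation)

Confidence level: 95%, α = 0.05
z_0.025 = 1.960
SE = σ/√n = 29/√94 = 2.9911
Margin of error = 1.960 × 2.9911 = 5.8626
CI: x̄ ± margin = 58 ± 5.8626
CI: (52.1374, 63.8626)

Answer: (52.1374, 63.8626)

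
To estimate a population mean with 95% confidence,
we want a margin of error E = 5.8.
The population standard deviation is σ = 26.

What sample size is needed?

Answer: n = 78

Derivation:
z_0.025 = 1.960
n = (z×σ/E)² = (1.960×26/5.8)²
n = 77.1974
Round up: n = 78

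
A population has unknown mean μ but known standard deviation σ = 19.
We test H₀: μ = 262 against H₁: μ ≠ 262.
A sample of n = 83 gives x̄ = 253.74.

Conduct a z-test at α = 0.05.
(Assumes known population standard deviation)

Answer: z = -3.9607, reject H₀

Derivation:
Standard error: SE = σ/√n = 19/√83 = 2.0855
z-statistic: z = (x̄ - μ₀)/SE = (253.74 - 262)/2.0855 = -3.9607
Critical value: ±1.960
p-value = 0.0001
Decision: reject H₀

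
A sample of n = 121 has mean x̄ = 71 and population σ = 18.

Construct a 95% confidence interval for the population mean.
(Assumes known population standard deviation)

Answer: (67.7927, 74.2073)

Derivation:
Confidence level: 95%, α = 0.05
z_0.025 = 1.960
SE = σ/√n = 18/√121 = 1.6364
Margin of error = 1.960 × 1.6364 = 3.2073
CI: x̄ ± margin = 71 ± 3.2073
CI: (67.7927, 74.2073)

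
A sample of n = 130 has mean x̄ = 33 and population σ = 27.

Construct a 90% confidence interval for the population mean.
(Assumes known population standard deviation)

Answer: (29.1045, 36.8955)

Derivation:
Confidence level: 90%, α = 0.1
z_0.05 = 1.645
SE = σ/√n = 27/√130 = 2.3681
Margin of error = 1.645 × 2.3681 = 3.8955
CI: x̄ ± margin = 33 ± 3.8955
CI: (29.1045, 36.8955)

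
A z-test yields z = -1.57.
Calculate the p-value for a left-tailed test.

Answer: p-value ≈ 0.0582

Derivation:
For z = -1.57:
p = P(Z < -1.57) = Φ(-1.57) = 0.0582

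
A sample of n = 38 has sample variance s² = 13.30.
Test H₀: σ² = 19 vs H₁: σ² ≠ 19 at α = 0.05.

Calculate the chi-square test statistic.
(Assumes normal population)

df = n - 1 = 37
χ² = (n-1)s²/σ₀² = 37×13.30/19 = 25.9000
Critical values: χ²_{0.975,37} = 22.106, χ²_{0.025,37} = 55.668
Rejection region: χ² < 22.106 or χ² > 55.668
Decision: fail to reject H₀

Answer: χ² = 25.9000, fail to reject H₀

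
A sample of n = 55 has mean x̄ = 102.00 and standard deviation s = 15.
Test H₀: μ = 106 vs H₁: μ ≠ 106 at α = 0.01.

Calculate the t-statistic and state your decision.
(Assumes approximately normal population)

df = n - 1 = 54
SE = s/√n = 15/√55 = 2.0226
t = (x̄ - μ₀)/SE = (102.00 - 106)/2.0226 = -1.9777
Critical value: t_{0.005,54} = ±2.670
p-value ≈ 0.0531
Decision: fail to reject H₀

Answer: t = -1.9777, fail to reject H₀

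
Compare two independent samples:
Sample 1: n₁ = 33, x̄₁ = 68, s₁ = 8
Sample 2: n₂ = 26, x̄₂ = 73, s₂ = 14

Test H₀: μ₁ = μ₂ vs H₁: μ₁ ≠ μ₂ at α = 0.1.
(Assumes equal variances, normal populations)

Pooled variance: s²_p = [32×8² + 25×14²]/(57) = 121.8947
s_p = 11.0406
SE = s_p×√(1/n₁ + 1/n₂) = 11.0406×√(1/33 + 1/26) = 2.8952
t = (x̄₁ - x̄₂)/SE = (68 - 73)/2.8952 = -1.7270
df = 57, t-critical = ±1.672
Decision: reject H₀

Answer: t = -1.7270, reject H₀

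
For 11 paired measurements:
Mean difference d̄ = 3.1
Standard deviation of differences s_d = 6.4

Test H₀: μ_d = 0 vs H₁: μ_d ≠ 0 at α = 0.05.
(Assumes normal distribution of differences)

Answer: t = 1.6065, fail to reject H₀

Derivation:
df = n - 1 = 10
SE = s_d/√n = 6.4/√11 = 1.9297
t = d̄/SE = 3.1/1.9297 = 1.6065
Critical value: t_{0.025,10} = ±2.228
p-value ≈ 0.1392
Decision: fail to reject H₀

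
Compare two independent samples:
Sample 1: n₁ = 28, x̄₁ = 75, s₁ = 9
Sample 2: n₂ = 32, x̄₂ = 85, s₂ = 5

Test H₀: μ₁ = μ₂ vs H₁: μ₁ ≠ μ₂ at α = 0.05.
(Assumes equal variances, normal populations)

Answer: t = -5.4075, reject H₀

Derivation:
Pooled variance: s²_p = [27×9² + 31×5²]/(58) = 51.0690
s_p = 7.1463
SE = s_p×√(1/n₁ + 1/n₂) = 7.1463×√(1/28 + 1/32) = 1.8493
t = (x̄₁ - x̄₂)/SE = (75 - 85)/1.8493 = -5.4075
df = 58, t-critical = ±2.002
Decision: reject H₀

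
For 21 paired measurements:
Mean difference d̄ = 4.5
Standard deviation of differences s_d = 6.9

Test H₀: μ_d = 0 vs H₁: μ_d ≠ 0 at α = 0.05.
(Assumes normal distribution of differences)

df = n - 1 = 20
SE = s_d/√n = 6.9/√21 = 1.5057
t = d̄/SE = 4.5/1.5057 = 2.9886
Critical value: t_{0.025,20} = ±2.086
p-value ≈ 0.0073
Decision: reject H₀

Answer: t = 2.9886, reject H₀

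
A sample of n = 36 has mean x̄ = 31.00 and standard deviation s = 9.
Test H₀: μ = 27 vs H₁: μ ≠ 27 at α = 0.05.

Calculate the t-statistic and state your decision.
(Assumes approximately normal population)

df = n - 1 = 35
SE = s/√n = 9/√36 = 1.5000
t = (x̄ - μ₀)/SE = (31.00 - 27)/1.5000 = 2.6667
Critical value: t_{0.025,35} = ±2.030
p-value ≈ 0.0115
Decision: reject H₀

Answer: t = 2.6667, reject H₀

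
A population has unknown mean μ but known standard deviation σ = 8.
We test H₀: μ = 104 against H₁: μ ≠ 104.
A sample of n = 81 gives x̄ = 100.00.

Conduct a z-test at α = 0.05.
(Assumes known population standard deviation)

Answer: z = -4.4999, reject H₀

Derivation:
Standard error: SE = σ/√n = 8/√81 = 0.8889
z-statistic: z = (x̄ - μ₀)/SE = (100.00 - 104)/0.8889 = -4.4999
Critical value: ±1.960
p-value < 0.0001
Decision: reject H₀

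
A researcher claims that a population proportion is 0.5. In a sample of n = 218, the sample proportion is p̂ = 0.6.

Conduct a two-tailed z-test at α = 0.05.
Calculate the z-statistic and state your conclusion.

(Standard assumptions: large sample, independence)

Answer: z = 2.9530, reject H₀

Derivation:
H₀: p = 0.5, H₁: p ≠ 0.5
Standard error: SE = √(p₀(1-p₀)/n) = √(0.5×0.5/218) = 0.033864
z-statistic: z = (p̂ - p₀)/SE = (0.6 - 0.5)/0.033864 = 2.9530
Critical value: z_0.025 = ±1.960
p-value = 0.0031
Decision: reject H₀ at α = 0.05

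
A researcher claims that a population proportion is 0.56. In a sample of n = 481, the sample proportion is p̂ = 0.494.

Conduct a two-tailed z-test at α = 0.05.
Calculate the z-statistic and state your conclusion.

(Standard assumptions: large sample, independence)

H₀: p = 0.56, H₁: p ≠ 0.56
Standard error: SE = √(p₀(1-p₀)/n) = √(0.56×0.44/481) = 0.022633
z-statistic: z = (p̂ - p₀)/SE = (0.494 - 0.56)/0.022633 = -2.9161
Critical value: z_0.025 = ±1.960
p-value = 0.0035
Decision: reject H₀ at α = 0.05

Answer: z = -2.9161, reject H₀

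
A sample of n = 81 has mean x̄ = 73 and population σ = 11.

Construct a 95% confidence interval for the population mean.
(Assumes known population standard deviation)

Answer: (70.6045, 75.3955)

Derivation:
Confidence level: 95%, α = 0.05
z_0.025 = 1.960
SE = σ/√n = 11/√81 = 1.2222
Margin of error = 1.960 × 1.2222 = 2.3955
CI: x̄ ± margin = 73 ± 2.3955
CI: (70.6045, 75.3955)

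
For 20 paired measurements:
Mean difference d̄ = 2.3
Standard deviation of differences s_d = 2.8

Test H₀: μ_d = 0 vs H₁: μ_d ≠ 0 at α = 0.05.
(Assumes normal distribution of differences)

Answer: t = 3.6735, reject H₀

Derivation:
df = n - 1 = 19
SE = s_d/√n = 2.8/√20 = 0.6261
t = d̄/SE = 2.3/0.6261 = 3.6735
Critical value: t_{0.025,19} = ±2.093
p-value ≈ 0.0016
Decision: reject H₀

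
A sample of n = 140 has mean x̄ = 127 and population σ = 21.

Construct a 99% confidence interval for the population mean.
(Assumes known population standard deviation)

Answer: (122.4281, 131.5719)

Derivation:
Confidence level: 99%, α = 0.01
z_0.005 = 2.576
SE = σ/√n = 21/√140 = 1.7748
Margin of error = 2.576 × 1.7748 = 4.5719
CI: x̄ ± margin = 127 ± 4.5719
CI: (122.4281, 131.5719)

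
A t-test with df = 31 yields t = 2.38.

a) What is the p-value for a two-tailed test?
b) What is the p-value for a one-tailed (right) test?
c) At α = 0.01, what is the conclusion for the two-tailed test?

Using t-distribution with df = 31:
a) Two-tailed: p = 2×P(T > 2.38) = 0.0236
b) One-tailed: p = P(T > 2.38) = 0.0118
c) 0.0236 ≥ 0.01, fail to reject H₀

Answer: a) 0.0236, b) 0.0118, c) fail to reject H₀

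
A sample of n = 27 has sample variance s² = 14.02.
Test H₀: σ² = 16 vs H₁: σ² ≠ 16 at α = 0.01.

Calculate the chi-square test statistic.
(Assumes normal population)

df = n - 1 = 26
χ² = (n-1)s²/σ₀² = 26×14.02/16 = 22.7825
Critical values: χ²_{0.995,26} = 11.160, χ²_{0.005,26} = 48.290
Rejection region: χ² < 11.160 or χ² > 48.290
Decision: fail to reject H₀

Answer: χ² = 22.7825, fail to reject H₀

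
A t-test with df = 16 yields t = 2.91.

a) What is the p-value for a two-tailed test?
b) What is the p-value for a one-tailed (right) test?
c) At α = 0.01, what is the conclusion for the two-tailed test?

Answer: a) 0.0102, b) 0.0051, c) fail to reject H₀

Derivation:
Using t-distribution with df = 16:
a) Two-tailed: p = 2×P(T > 2.91) = 0.0102
b) One-tailed: p = P(T > 2.91) = 0.0051
c) 0.0102 ≥ 0.01, fail to reject H₀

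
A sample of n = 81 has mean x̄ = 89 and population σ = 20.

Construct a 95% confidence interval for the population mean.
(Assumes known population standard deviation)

Answer: (84.6445, 93.3555)

Derivation:
Confidence level: 95%, α = 0.05
z_0.025 = 1.960
SE = σ/√n = 20/√81 = 2.2222
Margin of error = 1.960 × 2.2222 = 4.3555
CI: x̄ ± margin = 89 ± 4.3555
CI: (84.6445, 93.3555)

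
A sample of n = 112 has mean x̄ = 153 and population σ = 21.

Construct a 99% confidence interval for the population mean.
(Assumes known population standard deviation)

Answer: (147.8884, 158.1116)

Derivation:
Confidence level: 99%, α = 0.01
z_0.005 = 2.576
SE = σ/√n = 21/√112 = 1.9843
Margin of error = 2.576 × 1.9843 = 5.1116
CI: x̄ ± margin = 153 ± 5.1116
CI: (147.8884, 158.1116)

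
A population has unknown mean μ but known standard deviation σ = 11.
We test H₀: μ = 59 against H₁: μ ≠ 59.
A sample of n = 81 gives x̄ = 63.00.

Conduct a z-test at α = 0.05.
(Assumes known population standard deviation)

Answer: z = 3.2728, reject H₀

Derivation:
Standard error: SE = σ/√n = 11/√81 = 1.2222
z-statistic: z = (x̄ - μ₀)/SE = (63.00 - 59)/1.2222 = 3.2728
Critical value: ±1.960
p-value = 0.0011
Decision: reject H₀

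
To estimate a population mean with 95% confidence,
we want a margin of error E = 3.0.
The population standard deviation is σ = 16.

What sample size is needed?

Answer: n = 110

Derivation:
z_0.025 = 1.960
n = (z×σ/E)² = (1.960×16/3.0)²
n = 109.2722
Round up: n = 110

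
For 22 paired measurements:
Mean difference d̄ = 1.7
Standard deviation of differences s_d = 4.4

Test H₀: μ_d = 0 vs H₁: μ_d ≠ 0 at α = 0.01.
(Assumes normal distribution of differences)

Answer: t = 1.8122, fail to reject H₀

Derivation:
df = n - 1 = 21
SE = s_d/√n = 4.4/√22 = 0.9381
t = d̄/SE = 1.7/0.9381 = 1.8122
Critical value: t_{0.005,21} = ±2.831
p-value ≈ 0.0843
Decision: fail to reject H₀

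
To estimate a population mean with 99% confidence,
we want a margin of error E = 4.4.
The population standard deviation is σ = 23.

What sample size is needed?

z_0.005 = 2.576
n = (z×σ/E)² = (2.576×23/4.4)²
n = 181.3185
Round up: n = 182

Answer: n = 182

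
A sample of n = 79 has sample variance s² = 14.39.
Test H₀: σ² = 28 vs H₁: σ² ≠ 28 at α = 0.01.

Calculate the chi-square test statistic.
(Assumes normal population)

Answer: χ² = 40.0864, reject H₀

Derivation:
df = n - 1 = 78
χ² = (n-1)s²/σ₀² = 78×14.39/28 = 40.0864
Critical values: χ²_{0.995,78} = 49.582, χ²_{0.005,78} = 113.911
Rejection region: χ² < 49.582 or χ² > 113.911
Decision: reject H₀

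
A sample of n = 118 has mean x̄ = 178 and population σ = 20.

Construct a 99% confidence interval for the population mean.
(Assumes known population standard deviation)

Confidence level: 99%, α = 0.01
z_0.005 = 2.576
SE = σ/√n = 20/√118 = 1.8411
Margin of error = 2.576 × 1.8411 = 4.7427
CI: x̄ ± margin = 178 ± 4.7427
CI: (173.2573, 182.7427)

Answer: (173.2573, 182.7427)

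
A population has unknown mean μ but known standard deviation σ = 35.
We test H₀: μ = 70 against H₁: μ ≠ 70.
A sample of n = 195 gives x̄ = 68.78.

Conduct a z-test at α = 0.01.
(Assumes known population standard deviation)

Answer: z = -0.4868, fail to reject H₀

Derivation:
Standard error: SE = σ/√n = 35/√195 = 2.5064
z-statistic: z = (x̄ - μ₀)/SE = (68.78 - 70)/2.5064 = -0.4868
Critical value: ±2.576
p-value = 0.6264
Decision: fail to reject H₀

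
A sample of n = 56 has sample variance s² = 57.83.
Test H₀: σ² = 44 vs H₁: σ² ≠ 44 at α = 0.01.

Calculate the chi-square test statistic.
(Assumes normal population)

df = n - 1 = 55
χ² = (n-1)s²/σ₀² = 55×57.83/44 = 72.2875
Critical values: χ²_{0.995,55} = 31.735, χ²_{0.005,55} = 85.749
Rejection region: χ² < 31.735 or χ² > 85.749
Decision: fail to reject H₀

Answer: χ² = 72.2875, fail to reject H₀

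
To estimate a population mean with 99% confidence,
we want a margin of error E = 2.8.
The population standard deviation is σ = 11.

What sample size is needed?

Answer: n = 103

Derivation:
z_0.005 = 2.576
n = (z×σ/E)² = (2.576×11/2.8)²
n = 102.4144
Round up: n = 103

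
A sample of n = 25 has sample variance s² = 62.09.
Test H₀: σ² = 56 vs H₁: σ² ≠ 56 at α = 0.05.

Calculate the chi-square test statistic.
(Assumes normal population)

Answer: χ² = 26.6100, fail to reject H₀

Derivation:
df = n - 1 = 24
χ² = (n-1)s²/σ₀² = 24×62.09/56 = 26.6100
Critical values: χ²_{0.975,24} = 12.401, χ²_{0.025,24} = 39.364
Rejection region: χ² < 12.401 or χ² > 39.364
Decision: fail to reject H₀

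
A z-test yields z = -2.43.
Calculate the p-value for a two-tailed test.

Answer: p-value ≈ 0.0151

Derivation:
For z = -2.43:
p = 2×P(Z > |-2.43|) = 2×(1 - Φ(2.43)) = 0.0151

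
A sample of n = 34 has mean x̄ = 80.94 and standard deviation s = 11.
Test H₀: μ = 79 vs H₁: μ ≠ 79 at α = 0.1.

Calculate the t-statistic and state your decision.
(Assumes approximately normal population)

df = n - 1 = 33
SE = s/√n = 11/√34 = 1.8865
t = (x̄ - μ₀)/SE = (80.94 - 79)/1.8865 = 1.0284
Critical value: t_{0.05,33} = ±1.692
p-value ≈ 0.3112
Decision: fail to reject H₀

Answer: t = 1.0284, fail to reject H₀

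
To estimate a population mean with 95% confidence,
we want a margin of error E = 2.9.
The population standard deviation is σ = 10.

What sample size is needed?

Answer: n = 46

Derivation:
z_0.025 = 1.960
n = (z×σ/E)² = (1.960×10/2.9)²
n = 45.6790
Round up: n = 46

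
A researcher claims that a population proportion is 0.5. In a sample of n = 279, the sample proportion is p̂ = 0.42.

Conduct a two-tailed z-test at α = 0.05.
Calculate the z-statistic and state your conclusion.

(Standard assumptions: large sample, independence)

H₀: p = 0.5, H₁: p ≠ 0.5
Standard error: SE = √(p₀(1-p₀)/n) = √(0.5×0.5/279) = 0.029934
z-statistic: z = (p̂ - p₀)/SE = (0.42 - 0.5)/0.029934 = -2.6725
Critical value: z_0.025 = ±1.960
p-value = 0.0075
Decision: reject H₀ at α = 0.05

Answer: z = -2.6725, reject H₀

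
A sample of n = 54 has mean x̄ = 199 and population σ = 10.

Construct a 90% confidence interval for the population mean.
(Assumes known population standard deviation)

Confidence level: 90%, α = 0.1
z_0.05 = 1.645
SE = σ/√n = 10/√54 = 1.3608
Margin of error = 1.645 × 1.3608 = 2.2385
CI: x̄ ± margin = 199 ± 2.2385
CI: (196.7615, 201.2385)

Answer: (196.7615, 201.2385)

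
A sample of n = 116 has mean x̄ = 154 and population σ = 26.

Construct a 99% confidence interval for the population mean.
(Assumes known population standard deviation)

Confidence level: 99%, α = 0.01
z_0.005 = 2.576
SE = σ/√n = 26/√116 = 2.4140
Margin of error = 2.576 × 2.4140 = 6.2185
CI: x̄ ± margin = 154 ± 6.2185
CI: (147.7815, 160.2185)

Answer: (147.7815, 160.2185)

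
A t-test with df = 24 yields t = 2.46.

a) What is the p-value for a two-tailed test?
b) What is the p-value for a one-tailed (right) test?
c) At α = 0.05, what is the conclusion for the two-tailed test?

Answer: a) 0.0215, b) 0.0107, c) reject H₀

Derivation:
Using t-distribution with df = 24:
a) Two-tailed: p = 2×P(T > 2.46) = 0.0215
b) One-tailed: p = P(T > 2.46) = 0.0107
c) 0.0215 < 0.05, reject H₀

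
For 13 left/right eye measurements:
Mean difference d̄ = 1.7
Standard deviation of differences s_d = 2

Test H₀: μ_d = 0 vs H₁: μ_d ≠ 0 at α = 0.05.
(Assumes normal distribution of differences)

df = n - 1 = 12
SE = s_d/√n = 2/√13 = 0.5547
t = d̄/SE = 1.7/0.5547 = 3.0647
Critical value: t_{0.025,12} = ±2.179
p-value ≈ 0.0098
Decision: reject H₀

Answer: t = 3.0647, reject H₀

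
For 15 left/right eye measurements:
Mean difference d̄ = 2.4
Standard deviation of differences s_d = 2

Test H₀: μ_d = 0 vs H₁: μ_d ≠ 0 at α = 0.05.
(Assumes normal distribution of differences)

Answer: t = 4.6476, reject H₀

Derivation:
df = n - 1 = 14
SE = s_d/√n = 2/√15 = 0.5164
t = d̄/SE = 2.4/0.5164 = 4.6476
Critical value: t_{0.025,14} = ±2.145
p-value ≈ 0.0004
Decision: reject H₀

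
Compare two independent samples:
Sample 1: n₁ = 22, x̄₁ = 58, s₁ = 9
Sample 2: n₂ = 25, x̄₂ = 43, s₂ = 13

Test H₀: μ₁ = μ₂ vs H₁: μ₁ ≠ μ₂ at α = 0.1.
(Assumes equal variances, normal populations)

Answer: t = 4.5367, reject H₀

Derivation:
Pooled variance: s²_p = [21×9² + 24×13²]/(45) = 127.9333
s_p = 11.3108
SE = s_p×√(1/n₁ + 1/n₂) = 11.3108×√(1/22 + 1/25) = 3.3064
t = (x̄₁ - x̄₂)/SE = (58 - 43)/3.3064 = 4.5367
df = 45, t-critical = ±1.679
Decision: reject H₀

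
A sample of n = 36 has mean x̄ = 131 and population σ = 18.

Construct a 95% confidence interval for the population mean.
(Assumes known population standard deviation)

Confidence level: 95%, α = 0.05
z_0.025 = 1.960
SE = σ/√n = 18/√36 = 3.0000
Margin of error = 1.960 × 3.0000 = 5.8800
CI: x̄ ± margin = 131 ± 5.8800
CI: (125.1200, 136.8800)

Answer: (125.1200, 136.8800)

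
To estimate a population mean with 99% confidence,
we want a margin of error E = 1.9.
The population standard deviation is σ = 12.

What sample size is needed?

Answer: n = 265

Derivation:
z_0.005 = 2.576
n = (z×σ/E)² = (2.576×12/1.9)²
n = 264.6958
Round up: n = 265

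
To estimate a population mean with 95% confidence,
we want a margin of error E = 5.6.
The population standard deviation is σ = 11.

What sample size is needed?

Answer: n = 15

Derivation:
z_0.025 = 1.960
n = (z×σ/E)² = (1.960×11/5.6)²
n = 14.8225
Round up: n = 15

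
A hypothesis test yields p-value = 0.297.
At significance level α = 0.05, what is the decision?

Answer: fail to reject H₀

Derivation:
Compare p-value to α:
0.297 ≥ 0.05
Decision: fail to reject H₀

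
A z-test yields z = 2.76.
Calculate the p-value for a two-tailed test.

Answer: p-value ≈ 0.0058

Derivation:
For z = 2.76:
p = 2×P(Z > |2.76|) = 2×(1 - Φ(2.76)) = 0.0058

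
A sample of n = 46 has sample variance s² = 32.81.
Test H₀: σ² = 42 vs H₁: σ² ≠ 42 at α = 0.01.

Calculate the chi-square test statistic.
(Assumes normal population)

Answer: χ² = 35.1536, fail to reject H₀

Derivation:
df = n - 1 = 45
χ² = (n-1)s²/σ₀² = 45×32.81/42 = 35.1536
Critical values: χ²_{0.995,45} = 24.311, χ²_{0.005,45} = 73.166
Rejection region: χ² < 24.311 or χ² > 73.166
Decision: fail to reject H₀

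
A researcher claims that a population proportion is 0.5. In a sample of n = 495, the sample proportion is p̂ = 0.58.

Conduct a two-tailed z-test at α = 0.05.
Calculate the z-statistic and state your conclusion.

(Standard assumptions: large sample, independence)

Answer: z = 3.5598, reject H₀

Derivation:
H₀: p = 0.5, H₁: p ≠ 0.5
Standard error: SE = √(p₀(1-p₀)/n) = √(0.5×0.5/495) = 0.022473
z-statistic: z = (p̂ - p₀)/SE = (0.58 - 0.5)/0.022473 = 3.5598
Critical value: z_0.025 = ±1.960
p-value = 0.0004
Decision: reject H₀ at α = 0.05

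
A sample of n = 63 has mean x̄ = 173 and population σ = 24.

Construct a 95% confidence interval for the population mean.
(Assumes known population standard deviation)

Answer: (167.0735, 178.9265)

Derivation:
Confidence level: 95%, α = 0.05
z_0.025 = 1.960
SE = σ/√n = 24/√63 = 3.0237
Margin of error = 1.960 × 3.0237 = 5.9265
CI: x̄ ± margin = 173 ± 5.9265
CI: (167.0735, 178.9265)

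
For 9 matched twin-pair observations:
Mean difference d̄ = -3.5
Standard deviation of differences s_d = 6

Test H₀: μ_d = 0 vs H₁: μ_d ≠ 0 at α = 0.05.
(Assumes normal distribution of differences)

df = n - 1 = 8
SE = s_d/√n = 6/√9 = 2.0000
t = d̄/SE = -3.5/2.0000 = -1.7500
Critical value: t_{0.025,8} = ±2.306
p-value ≈ 0.1182
Decision: fail to reject H₀

Answer: t = -1.7500, fail to reject H₀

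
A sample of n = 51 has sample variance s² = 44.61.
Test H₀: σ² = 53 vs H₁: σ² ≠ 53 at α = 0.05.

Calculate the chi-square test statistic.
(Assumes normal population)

Answer: χ² = 42.0849, fail to reject H₀

Derivation:
df = n - 1 = 50
χ² = (n-1)s²/σ₀² = 50×44.61/53 = 42.0849
Critical values: χ²_{0.975,50} = 32.357, χ²_{0.025,50} = 71.420
Rejection region: χ² < 32.357 or χ² > 71.420
Decision: fail to reject H₀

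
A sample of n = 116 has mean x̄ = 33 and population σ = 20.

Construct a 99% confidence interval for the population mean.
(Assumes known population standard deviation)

Confidence level: 99%, α = 0.01
z_0.005 = 2.576
SE = σ/√n = 20/√116 = 1.8570
Margin of error = 2.576 × 1.8570 = 4.7836
CI: x̄ ± margin = 33 ± 4.7836
CI: (28.2164, 37.7836)

Answer: (28.2164, 37.7836)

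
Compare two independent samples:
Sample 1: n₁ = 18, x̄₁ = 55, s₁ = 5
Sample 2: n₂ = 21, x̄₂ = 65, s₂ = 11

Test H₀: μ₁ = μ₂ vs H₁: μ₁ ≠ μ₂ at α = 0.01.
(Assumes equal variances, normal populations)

Pooled variance: s²_p = [17×5² + 20×11²]/(37) = 76.8919
s_p = 8.7688
SE = s_p×√(1/n₁ + 1/n₂) = 8.7688×√(1/18 + 1/21) = 2.8166
t = (x̄₁ - x̄₂)/SE = (55 - 65)/2.8166 = -3.5504
df = 37, t-critical = ±2.715
Decision: reject H₀

Answer: t = -3.5504, reject H₀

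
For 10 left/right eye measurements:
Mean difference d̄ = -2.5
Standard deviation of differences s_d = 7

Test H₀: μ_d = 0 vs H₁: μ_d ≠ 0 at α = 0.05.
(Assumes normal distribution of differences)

Answer: t = -1.1294, fail to reject H₀

Derivation:
df = n - 1 = 9
SE = s_d/√n = 7/√10 = 2.2136
t = d̄/SE = -2.5/2.2136 = -1.1294
Critical value: t_{0.025,9} = ±2.262
p-value ≈ 0.2879
Decision: fail to reject H₀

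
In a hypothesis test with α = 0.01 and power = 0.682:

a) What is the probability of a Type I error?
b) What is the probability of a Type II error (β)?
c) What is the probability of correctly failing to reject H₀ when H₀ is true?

a) Type I error probability = α = 0.01
b) Power = P(reject H₀ | H₁ true) = 1 - β = 0.682, so Type II error probability = β = 1 - Power = 0.318
c) P(fail to reject H₀ | H₀ true) = 1 - α = 0.99

Answer: a) 0.01, b) 0.318, c) 0.99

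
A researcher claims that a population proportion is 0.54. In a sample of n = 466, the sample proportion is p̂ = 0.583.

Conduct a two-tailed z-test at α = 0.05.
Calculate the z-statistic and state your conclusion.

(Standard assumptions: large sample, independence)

H₀: p = 0.54, H₁: p ≠ 0.54
Standard error: SE = √(p₀(1-p₀)/n) = √(0.54×0.46/466) = 0.023088
z-statistic: z = (p̂ - p₀)/SE = (0.583 - 0.54)/0.023088 = 1.8624
Critical value: z_0.025 = ±1.960
p-value = 0.0625
Decision: fail to reject H₀ at α = 0.05

Answer: z = 1.8624, fail to reject H₀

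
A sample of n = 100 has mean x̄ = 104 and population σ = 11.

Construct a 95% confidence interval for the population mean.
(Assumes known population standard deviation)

Answer: (101.8440, 106.1560)

Derivation:
Confidence level: 95%, α = 0.05
z_0.025 = 1.960
SE = σ/√n = 11/√100 = 1.1000
Margin of error = 1.960 × 1.1000 = 2.1560
CI: x̄ ± margin = 104 ± 2.1560
CI: (101.8440, 106.1560)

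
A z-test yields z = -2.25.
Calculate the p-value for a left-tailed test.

For z = -2.25:
p = P(Z < -2.25) = Φ(-2.25) = 0.0122

Answer: p-value ≈ 0.0122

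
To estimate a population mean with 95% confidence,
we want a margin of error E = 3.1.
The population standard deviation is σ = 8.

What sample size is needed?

z_0.025 = 1.960
n = (z×σ/E)² = (1.960×8/3.1)²
n = 25.5840
Round up: n = 26

Answer: n = 26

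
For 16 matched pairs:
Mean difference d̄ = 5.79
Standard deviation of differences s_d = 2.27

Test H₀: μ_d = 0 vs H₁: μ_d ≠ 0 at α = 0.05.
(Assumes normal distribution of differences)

Answer: t = 10.2026, reject H₀

Derivation:
df = n - 1 = 15
SE = s_d/√n = 2.27/√16 = 0.5675
t = d̄/SE = 5.79/0.5675 = 10.2026
Critical value: t_{0.025,15} = ±2.131
p-value < 0.0001
Decision: reject H₀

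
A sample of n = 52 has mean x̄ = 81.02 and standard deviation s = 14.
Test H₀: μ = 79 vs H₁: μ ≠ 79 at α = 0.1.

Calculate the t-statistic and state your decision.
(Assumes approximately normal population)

df = n - 1 = 51
SE = s/√n = 14/√52 = 1.9415
t = (x̄ - μ₀)/SE = (81.02 - 79)/1.9415 = 1.0404
Critical value: t_{0.05,51} = ±1.675
p-value ≈ 0.3031
Decision: fail to reject H₀

Answer: t = 1.0404, fail to reject H₀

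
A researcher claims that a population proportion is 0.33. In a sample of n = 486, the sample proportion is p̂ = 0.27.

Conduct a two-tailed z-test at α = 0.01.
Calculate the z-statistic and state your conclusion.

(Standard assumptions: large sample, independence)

H₀: p = 0.33, H₁: p ≠ 0.33
Standard error: SE = √(p₀(1-p₀)/n) = √(0.33×0.67/486) = 0.021329
z-statistic: z = (p̂ - p₀)/SE = (0.27 - 0.33)/0.021329 = -2.8131
Critical value: z_0.005 = ±2.576
p-value = 0.0049
Decision: reject H₀ at α = 0.01

Answer: z = -2.8131, reject H₀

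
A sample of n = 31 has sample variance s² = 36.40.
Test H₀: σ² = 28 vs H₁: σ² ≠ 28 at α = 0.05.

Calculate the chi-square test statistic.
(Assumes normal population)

df = n - 1 = 30
χ² = (n-1)s²/σ₀² = 30×36.40/28 = 39.0000
Critical values: χ²_{0.975,30} = 16.791, χ²_{0.025,30} = 46.979
Rejection region: χ² < 16.791 or χ² > 46.979
Decision: fail to reject H₀

Answer: χ² = 39.0000, fail to reject H₀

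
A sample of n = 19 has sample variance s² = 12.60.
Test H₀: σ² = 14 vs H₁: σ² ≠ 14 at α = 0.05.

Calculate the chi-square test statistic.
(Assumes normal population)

df = n - 1 = 18
χ² = (n-1)s²/σ₀² = 18×12.60/14 = 16.2000
Critical values: χ²_{0.975,18} = 8.231, χ²_{0.025,18} = 31.526
Rejection region: χ² < 8.231 or χ² > 31.526
Decision: fail to reject H₀

Answer: χ² = 16.2000, fail to reject H₀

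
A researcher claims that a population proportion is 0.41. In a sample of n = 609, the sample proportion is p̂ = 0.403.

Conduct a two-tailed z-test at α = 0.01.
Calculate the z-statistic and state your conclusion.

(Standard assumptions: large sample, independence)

H₀: p = 0.41, H₁: p ≠ 0.41
Standard error: SE = √(p₀(1-p₀)/n) = √(0.41×0.59/609) = 0.019930
z-statistic: z = (p̂ - p₀)/SE = (0.403 - 0.41)/0.019930 = -0.3512
Critical value: z_0.005 = ±2.576
p-value = 0.7254
Decision: fail to reject H₀ at α = 0.01

Answer: z = -0.3512, fail to reject H₀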